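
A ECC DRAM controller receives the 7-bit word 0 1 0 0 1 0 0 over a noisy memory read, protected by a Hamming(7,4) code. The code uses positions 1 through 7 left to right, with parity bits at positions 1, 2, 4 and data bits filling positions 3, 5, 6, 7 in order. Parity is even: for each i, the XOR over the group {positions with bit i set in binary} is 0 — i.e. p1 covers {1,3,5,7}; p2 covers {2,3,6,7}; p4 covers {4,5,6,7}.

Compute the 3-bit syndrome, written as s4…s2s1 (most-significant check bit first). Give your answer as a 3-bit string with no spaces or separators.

s1 (pos 1,3,5,7): 0⊕0⊕1⊕0 = 1
s2 (pos 2,3,6,7): 1⊕0⊕0⊕0 = 1
s4 (pos 4,5,6,7): 0⊕1⊕0⊕0 = 1
Syndrome s4…s1 = 111 → error at position 7.

111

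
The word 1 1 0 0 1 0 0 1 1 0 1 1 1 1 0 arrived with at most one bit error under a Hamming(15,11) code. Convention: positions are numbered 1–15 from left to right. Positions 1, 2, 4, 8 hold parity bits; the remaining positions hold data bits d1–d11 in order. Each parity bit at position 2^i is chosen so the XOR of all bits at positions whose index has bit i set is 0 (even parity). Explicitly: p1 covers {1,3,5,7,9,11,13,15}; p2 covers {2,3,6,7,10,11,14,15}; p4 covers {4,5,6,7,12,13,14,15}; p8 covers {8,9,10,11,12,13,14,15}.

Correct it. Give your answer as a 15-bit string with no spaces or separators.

111010011011110

s1 (pos 1,3,5,7,9,11,13,15): 1⊕0⊕1⊕0⊕1⊕1⊕1⊕0 = 1
s2 (pos 2,3,6,7,10,11,14,15): 1⊕0⊕0⊕0⊕0⊕1⊕1⊕0 = 1
s4 (pos 4,5,6,7,12,13,14,15): 0⊕1⊕0⊕0⊕1⊕1⊕1⊕0 = 0
s8 (pos 8,9,10,11,12,13,14,15): 1⊕1⊕0⊕1⊕1⊕1⊕1⊕0 = 0
Syndrome s8…s1 = 0011 → error at position 3.
Flip position 3: 110010011011110 → 111010011011110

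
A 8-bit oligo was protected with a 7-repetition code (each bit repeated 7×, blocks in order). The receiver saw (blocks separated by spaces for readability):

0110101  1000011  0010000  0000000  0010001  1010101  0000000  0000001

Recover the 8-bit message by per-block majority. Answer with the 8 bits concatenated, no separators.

Block 1 (0110101): 4 ones → 1
Block 2 (1000011): 3 ones → 0
Block 3 (0010000): 1 one → 0
Block 4 (0000000): 0 ones → 0
Block 5 (0010001): 2 ones → 0
Block 6 (1010101): 4 ones → 1
Block 7 (0000000): 0 ones → 0
Block 8 (0000001): 1 one → 0

10000100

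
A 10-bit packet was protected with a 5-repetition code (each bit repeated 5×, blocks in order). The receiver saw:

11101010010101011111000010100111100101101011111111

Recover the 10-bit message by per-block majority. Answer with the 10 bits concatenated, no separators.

Block 1 (11101): 4 ones → 1
Block 2 (01001): 2 ones → 0
Block 3 (01010): 2 ones → 0
Block 4 (11111): 5 ones → 1
Block 5 (00001): 1 one → 0
Block 6 (01001): 2 ones → 0
Block 7 (11100): 3 ones → 1
Block 8 (10110): 3 ones → 1
Block 9 (10111): 4 ones → 1
Block 10 (11111): 5 ones → 1

1001001111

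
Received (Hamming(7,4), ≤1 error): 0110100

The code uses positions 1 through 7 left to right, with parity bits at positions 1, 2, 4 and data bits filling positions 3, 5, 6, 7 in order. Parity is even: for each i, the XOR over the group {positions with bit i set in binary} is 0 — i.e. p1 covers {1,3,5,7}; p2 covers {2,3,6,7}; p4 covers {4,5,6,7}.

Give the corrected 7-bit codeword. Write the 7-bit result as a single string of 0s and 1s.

s1 (pos 1,3,5,7): 0⊕1⊕1⊕0 = 0
s2 (pos 2,3,6,7): 1⊕1⊕0⊕0 = 0
s4 (pos 4,5,6,7): 0⊕1⊕0⊕0 = 1
Syndrome s4…s1 = 100 → error at position 4.
Flip position 4: 0110100 → 0111100

0111100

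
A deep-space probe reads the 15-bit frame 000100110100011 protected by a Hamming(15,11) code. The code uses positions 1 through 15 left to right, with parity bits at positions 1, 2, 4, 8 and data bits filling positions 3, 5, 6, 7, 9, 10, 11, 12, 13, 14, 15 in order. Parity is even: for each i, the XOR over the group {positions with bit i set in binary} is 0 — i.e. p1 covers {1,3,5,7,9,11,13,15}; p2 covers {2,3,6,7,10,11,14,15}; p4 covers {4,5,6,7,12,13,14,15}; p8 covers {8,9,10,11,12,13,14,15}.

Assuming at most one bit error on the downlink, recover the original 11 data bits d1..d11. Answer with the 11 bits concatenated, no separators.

s1 (pos 1,3,5,7,9,11,13,15): 0⊕0⊕0⊕1⊕0⊕0⊕0⊕1 = 0
s2 (pos 2,3,6,7,10,11,14,15): 0⊕0⊕0⊕1⊕1⊕0⊕1⊕1 = 0
s4 (pos 4,5,6,7,12,13,14,15): 1⊕0⊕0⊕1⊕0⊕0⊕1⊕1 = 0
s8 (pos 8,9,10,11,12,13,14,15): 1⊕0⊕1⊕0⊕0⊕0⊕1⊕1 = 0
Syndrome s8…s1 = 0000 → no error.
Read data bits from positions 3,5,6,7,9,10,11,12,13,14,15: 00010100011

00010100011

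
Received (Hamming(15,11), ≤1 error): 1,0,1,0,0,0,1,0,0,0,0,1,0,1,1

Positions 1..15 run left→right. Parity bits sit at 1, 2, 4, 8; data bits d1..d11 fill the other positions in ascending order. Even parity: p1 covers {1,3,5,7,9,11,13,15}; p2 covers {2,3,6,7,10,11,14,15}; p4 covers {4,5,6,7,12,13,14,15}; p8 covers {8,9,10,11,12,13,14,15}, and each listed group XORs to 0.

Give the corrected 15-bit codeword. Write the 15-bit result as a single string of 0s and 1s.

s1 (pos 1,3,5,7,9,11,13,15): 1⊕1⊕0⊕1⊕0⊕0⊕0⊕1 = 0
s2 (pos 2,3,6,7,10,11,14,15): 0⊕1⊕0⊕1⊕0⊕0⊕1⊕1 = 0
s4 (pos 4,5,6,7,12,13,14,15): 0⊕0⊕0⊕1⊕1⊕0⊕1⊕1 = 0
s8 (pos 8,9,10,11,12,13,14,15): 0⊕0⊕0⊕0⊕1⊕0⊕1⊕1 = 1
Syndrome s8…s1 = 1000 → error at position 8.
Flip position 8: 101000100001011 → 101000110001011

101000110001011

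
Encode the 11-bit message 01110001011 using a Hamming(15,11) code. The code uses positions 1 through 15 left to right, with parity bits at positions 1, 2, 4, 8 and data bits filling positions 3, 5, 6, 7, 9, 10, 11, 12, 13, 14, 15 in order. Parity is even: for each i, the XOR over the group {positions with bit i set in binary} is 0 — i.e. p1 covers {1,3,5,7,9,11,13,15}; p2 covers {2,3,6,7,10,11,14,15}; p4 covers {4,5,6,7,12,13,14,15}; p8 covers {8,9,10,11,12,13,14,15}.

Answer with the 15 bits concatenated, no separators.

Place data at non-parity positions: p1 p2 0 p4 1 1 1 p8 0 0 0 1 0 1 1
p1 (pos 1,3,5,7,9,11,13,15): XOR of data positions = 0⊕1⊕1⊕0⊕0⊕0⊕1 = 1
p2 (pos 2,3,6,7,10,11,14,15): XOR of data positions = 0⊕1⊕1⊕0⊕0⊕1⊕1 = 0
p4 (pos 4,5,6,7,12,13,14,15): XOR of data positions = 1⊕1⊕1⊕1⊕0⊕1⊕1 = 0
p8 (pos 8,9,10,11,12,13,14,15): XOR of data positions = 0⊕0⊕0⊕1⊕0⊕1⊕1 = 1
Codeword: 100011110001011

100011110001011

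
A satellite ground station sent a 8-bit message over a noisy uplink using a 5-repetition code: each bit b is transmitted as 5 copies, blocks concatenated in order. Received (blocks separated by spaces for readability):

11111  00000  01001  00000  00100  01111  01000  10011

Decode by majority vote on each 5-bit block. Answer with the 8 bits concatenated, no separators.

10000101

Block 1 (11111): 5 ones → 1
Block 2 (00000): 0 ones → 0
Block 3 (01001): 2 ones → 0
Block 4 (00000): 0 ones → 0
Block 5 (00100): 1 one → 0
Block 6 (01111): 4 ones → 1
Block 7 (01000): 1 one → 0
Block 8 (10011): 3 ones → 1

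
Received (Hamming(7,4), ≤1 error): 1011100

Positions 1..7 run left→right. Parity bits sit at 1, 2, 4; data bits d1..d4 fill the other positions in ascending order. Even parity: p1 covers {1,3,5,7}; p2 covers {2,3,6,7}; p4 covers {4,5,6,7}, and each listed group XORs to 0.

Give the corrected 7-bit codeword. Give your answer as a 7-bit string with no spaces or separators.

1001100

s1 (pos 1,3,5,7): 1⊕1⊕1⊕0 = 1
s2 (pos 2,3,6,7): 0⊕1⊕0⊕0 = 1
s4 (pos 4,5,6,7): 1⊕1⊕0⊕0 = 0
Syndrome s4…s1 = 011 → error at position 3.
Flip position 3: 1011100 → 1001100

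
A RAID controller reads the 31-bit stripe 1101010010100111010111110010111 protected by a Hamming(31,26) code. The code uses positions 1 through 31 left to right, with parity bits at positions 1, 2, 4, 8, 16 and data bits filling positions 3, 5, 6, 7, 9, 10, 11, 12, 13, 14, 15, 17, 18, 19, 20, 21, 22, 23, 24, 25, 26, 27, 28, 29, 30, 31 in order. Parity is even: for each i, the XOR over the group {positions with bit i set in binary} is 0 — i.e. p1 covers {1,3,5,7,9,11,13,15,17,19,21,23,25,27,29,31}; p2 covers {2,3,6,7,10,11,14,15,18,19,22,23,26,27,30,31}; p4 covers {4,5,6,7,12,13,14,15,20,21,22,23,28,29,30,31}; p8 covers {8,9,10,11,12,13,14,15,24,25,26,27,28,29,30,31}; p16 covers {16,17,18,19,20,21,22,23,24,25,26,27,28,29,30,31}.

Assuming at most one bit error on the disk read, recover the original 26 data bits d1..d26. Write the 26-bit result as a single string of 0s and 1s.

s1 (pos 1,3,5,7,9,11,13,15,17,19,21,23,25,27,29,31): 1⊕0⊕0⊕0⊕1⊕1⊕0⊕1⊕0⊕0⊕1⊕1⊕0⊕1⊕1⊕1 = 1
s2 (pos 2,3,6,7,10,11,14,15,18,19,22,23,26,27,30,31): 1⊕0⊕1⊕0⊕0⊕1⊕1⊕1⊕1⊕0⊕1⊕1⊕0⊕1⊕1⊕1 = 1
s4 (pos 4,5,6,7,12,13,14,15,20,21,22,23,28,29,30,31): 1⊕0⊕1⊕0⊕0⊕0⊕1⊕1⊕1⊕1⊕1⊕1⊕0⊕1⊕1⊕1 = 1
s8 (pos 8,9,10,11,12,13,14,15,24,25,26,27,28,29,30,31): 0⊕1⊕0⊕1⊕0⊕0⊕1⊕1⊕1⊕0⊕0⊕1⊕0⊕1⊕1⊕1 = 1
s16 (pos 16,17,18,19,20,21,22,23,24,25,26,27,28,29,30,31): 1⊕0⊕1⊕0⊕1⊕1⊕1⊕1⊕1⊕0⊕0⊕1⊕0⊕1⊕1⊕1 = 1
Syndrome s16…s1 = 11111 → error at position 31.
Flip position 31: 1101010010100111010111110010111 → 1101010010100111010111110010110
Read data bits from positions 3,5,6,7,9,10,11,12,13,14,15,17,18,19,20,21,22,23,24,25,26,27,28,29,30,31: 00101010011010111110010110

00101010011010111110010110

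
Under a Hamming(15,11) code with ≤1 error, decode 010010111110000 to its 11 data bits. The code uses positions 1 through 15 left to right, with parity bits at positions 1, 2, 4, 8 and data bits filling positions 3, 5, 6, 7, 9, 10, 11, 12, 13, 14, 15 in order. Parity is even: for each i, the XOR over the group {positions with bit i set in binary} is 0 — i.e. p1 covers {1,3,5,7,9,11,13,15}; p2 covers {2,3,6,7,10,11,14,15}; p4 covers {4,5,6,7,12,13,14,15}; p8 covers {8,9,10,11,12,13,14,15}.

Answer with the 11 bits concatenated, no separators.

01011110000

s1 (pos 1,3,5,7,9,11,13,15): 0⊕0⊕1⊕1⊕1⊕1⊕0⊕0 = 0
s2 (pos 2,3,6,7,10,11,14,15): 1⊕0⊕0⊕1⊕1⊕1⊕0⊕0 = 0
s4 (pos 4,5,6,7,12,13,14,15): 0⊕1⊕0⊕1⊕0⊕0⊕0⊕0 = 0
s8 (pos 8,9,10,11,12,13,14,15): 1⊕1⊕1⊕1⊕0⊕0⊕0⊕0 = 0
Syndrome s8…s1 = 0000 → no error.
Read data bits from positions 3,5,6,7,9,10,11,12,13,14,15: 01011110000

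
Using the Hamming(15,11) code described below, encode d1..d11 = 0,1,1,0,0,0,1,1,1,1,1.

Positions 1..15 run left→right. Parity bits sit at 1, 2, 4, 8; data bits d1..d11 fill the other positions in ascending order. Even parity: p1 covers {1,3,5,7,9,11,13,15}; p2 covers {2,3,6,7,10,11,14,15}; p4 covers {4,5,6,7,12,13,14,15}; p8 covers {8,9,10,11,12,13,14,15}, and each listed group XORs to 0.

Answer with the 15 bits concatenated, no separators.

000011010011111

Place data at non-parity positions: p1 p2 0 p4 1 1 0 p8 0 0 1 1 1 1 1
p1 (pos 1,3,5,7,9,11,13,15): XOR of data positions = 0⊕1⊕0⊕0⊕1⊕1⊕1 = 0
p2 (pos 2,3,6,7,10,11,14,15): XOR of data positions = 0⊕1⊕0⊕0⊕1⊕1⊕1 = 0
p4 (pos 4,5,6,7,12,13,14,15): XOR of data positions = 1⊕1⊕0⊕1⊕1⊕1⊕1 = 0
p8 (pos 8,9,10,11,12,13,14,15): XOR of data positions = 0⊕0⊕1⊕1⊕1⊕1⊕1 = 1
Codeword: 000011010011111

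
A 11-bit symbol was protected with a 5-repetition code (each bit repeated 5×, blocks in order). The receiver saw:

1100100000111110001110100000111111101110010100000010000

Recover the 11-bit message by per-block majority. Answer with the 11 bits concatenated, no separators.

10100011000

Block 1 (11001): 3 ones → 1
Block 2 (00000): 0 ones → 0
Block 3 (11111): 5 ones → 1
Block 4 (00011): 2 ones → 0
Block 5 (10100): 2 ones → 0
Block 6 (00011): 2 ones → 0
Block 7 (11111): 5 ones → 1
Block 8 (01110): 3 ones → 1
Block 9 (01010): 2 ones → 0
Block 10 (00000): 0 ones → 0
Block 11 (10000): 1 one → 0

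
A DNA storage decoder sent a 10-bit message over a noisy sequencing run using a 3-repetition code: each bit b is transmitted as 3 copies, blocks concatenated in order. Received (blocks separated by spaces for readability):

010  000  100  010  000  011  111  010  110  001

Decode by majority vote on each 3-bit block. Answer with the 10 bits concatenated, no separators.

Block 1 (010): 1 one → 0
Block 2 (000): 0 ones → 0
Block 3 (100): 1 one → 0
Block 4 (010): 1 one → 0
Block 5 (000): 0 ones → 0
Block 6 (011): 2 ones → 1
Block 7 (111): 3 ones → 1
Block 8 (010): 1 one → 0
Block 9 (110): 2 ones → 1
Block 10 (001): 1 one → 0

0000011010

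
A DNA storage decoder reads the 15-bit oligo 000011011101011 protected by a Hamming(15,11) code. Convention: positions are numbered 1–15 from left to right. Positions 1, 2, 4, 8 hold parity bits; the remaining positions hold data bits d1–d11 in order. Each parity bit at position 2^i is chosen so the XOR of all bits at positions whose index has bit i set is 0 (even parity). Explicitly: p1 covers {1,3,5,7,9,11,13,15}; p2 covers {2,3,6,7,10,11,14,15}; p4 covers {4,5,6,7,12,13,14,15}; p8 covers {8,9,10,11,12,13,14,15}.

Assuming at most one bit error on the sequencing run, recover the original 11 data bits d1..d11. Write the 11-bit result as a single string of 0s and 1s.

s1 (pos 1,3,5,7,9,11,13,15): 0⊕0⊕1⊕0⊕1⊕0⊕0⊕1 = 1
s2 (pos 2,3,6,7,10,11,14,15): 0⊕0⊕1⊕0⊕1⊕0⊕1⊕1 = 0
s4 (pos 4,5,6,7,12,13,14,15): 0⊕1⊕1⊕0⊕1⊕0⊕1⊕1 = 1
s8 (pos 8,9,10,11,12,13,14,15): 1⊕1⊕1⊕0⊕1⊕0⊕1⊕1 = 0
Syndrome s8…s1 = 0101 → error at position 5.
Flip position 5: 000011011101011 → 000001011101011
Read data bits from positions 3,5,6,7,9,10,11,12,13,14,15: 00101101011

00101101011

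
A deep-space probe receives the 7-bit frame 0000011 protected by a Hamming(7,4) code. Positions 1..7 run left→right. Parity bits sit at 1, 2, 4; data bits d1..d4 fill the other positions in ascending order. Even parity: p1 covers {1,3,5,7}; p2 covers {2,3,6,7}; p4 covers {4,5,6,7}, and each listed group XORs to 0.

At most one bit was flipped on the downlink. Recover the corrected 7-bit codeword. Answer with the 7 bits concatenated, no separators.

s1 (pos 1,3,5,7): 0⊕0⊕0⊕1 = 1
s2 (pos 2,3,6,7): 0⊕0⊕1⊕1 = 0
s4 (pos 4,5,6,7): 0⊕0⊕1⊕1 = 0
Syndrome s4…s1 = 001 → error at position 1.
Flip position 1: 0000011 → 1000011

1000011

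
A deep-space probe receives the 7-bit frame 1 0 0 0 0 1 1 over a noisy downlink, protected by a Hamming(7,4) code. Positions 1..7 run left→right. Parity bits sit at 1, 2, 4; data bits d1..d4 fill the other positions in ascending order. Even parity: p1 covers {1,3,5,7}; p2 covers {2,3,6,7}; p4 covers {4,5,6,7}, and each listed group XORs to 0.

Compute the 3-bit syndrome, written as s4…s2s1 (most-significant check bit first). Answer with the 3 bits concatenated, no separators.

s1 (pos 1,3,5,7): 1⊕0⊕0⊕1 = 0
s2 (pos 2,3,6,7): 0⊕0⊕1⊕1 = 0
s4 (pos 4,5,6,7): 0⊕0⊕1⊕1 = 0
Syndrome s4…s1 = 000 → no error.

000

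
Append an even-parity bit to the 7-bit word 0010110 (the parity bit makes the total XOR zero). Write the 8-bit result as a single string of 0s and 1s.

00101101

XOR of the 7 data bits: 0⊕0⊕1⊕0⊕1⊕1⊕0 = 1
Parity bit = 1 (so all 8 bits XOR to 0).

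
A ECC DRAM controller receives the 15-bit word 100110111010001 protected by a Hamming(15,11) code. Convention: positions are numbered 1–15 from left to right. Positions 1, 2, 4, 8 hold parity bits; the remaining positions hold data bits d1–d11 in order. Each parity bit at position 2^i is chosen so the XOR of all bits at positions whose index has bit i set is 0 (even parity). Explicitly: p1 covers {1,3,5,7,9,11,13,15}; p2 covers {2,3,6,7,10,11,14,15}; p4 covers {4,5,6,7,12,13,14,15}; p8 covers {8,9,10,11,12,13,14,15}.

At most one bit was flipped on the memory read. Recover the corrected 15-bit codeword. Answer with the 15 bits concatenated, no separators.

110110111010001

s1 (pos 1,3,5,7,9,11,13,15): 1⊕0⊕1⊕1⊕1⊕1⊕0⊕1 = 0
s2 (pos 2,3,6,7,10,11,14,15): 0⊕0⊕0⊕1⊕0⊕1⊕0⊕1 = 1
s4 (pos 4,5,6,7,12,13,14,15): 1⊕1⊕0⊕1⊕0⊕0⊕0⊕1 = 0
s8 (pos 8,9,10,11,12,13,14,15): 1⊕1⊕0⊕1⊕0⊕0⊕0⊕1 = 0
Syndrome s8…s1 = 0010 → error at position 2.
Flip position 2: 100110111010001 → 110110111010001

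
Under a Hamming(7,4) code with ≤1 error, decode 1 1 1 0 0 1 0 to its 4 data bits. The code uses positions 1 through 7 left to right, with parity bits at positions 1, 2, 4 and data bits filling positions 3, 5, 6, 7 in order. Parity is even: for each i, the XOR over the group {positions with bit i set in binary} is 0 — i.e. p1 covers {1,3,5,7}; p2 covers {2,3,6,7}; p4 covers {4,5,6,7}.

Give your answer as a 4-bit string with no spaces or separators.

s1 (pos 1,3,5,7): 1⊕1⊕0⊕0 = 0
s2 (pos 2,3,6,7): 1⊕1⊕1⊕0 = 1
s4 (pos 4,5,6,7): 0⊕0⊕1⊕0 = 1
Syndrome s4…s1 = 110 → error at position 6.
Flip position 6: 1110010 → 1110000
Read data bits from positions 3,5,6,7: 1000

1000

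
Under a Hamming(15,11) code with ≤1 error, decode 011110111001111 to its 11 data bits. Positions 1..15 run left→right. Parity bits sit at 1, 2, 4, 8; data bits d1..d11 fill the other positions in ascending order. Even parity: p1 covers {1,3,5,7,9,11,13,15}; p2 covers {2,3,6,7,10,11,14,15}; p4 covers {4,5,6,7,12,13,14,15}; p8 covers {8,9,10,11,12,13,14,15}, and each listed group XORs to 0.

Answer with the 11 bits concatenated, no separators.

11111001111

s1 (pos 1,3,5,7,9,11,13,15): 0⊕1⊕1⊕1⊕1⊕0⊕1⊕1 = 0
s2 (pos 2,3,6,7,10,11,14,15): 1⊕1⊕0⊕1⊕0⊕0⊕1⊕1 = 1
s4 (pos 4,5,6,7,12,13,14,15): 1⊕1⊕0⊕1⊕1⊕1⊕1⊕1 = 1
s8 (pos 8,9,10,11,12,13,14,15): 1⊕1⊕0⊕0⊕1⊕1⊕1⊕1 = 0
Syndrome s8…s1 = 0110 → error at position 6.
Flip position 6: 011110111001111 → 011111111001111
Read data bits from positions 3,5,6,7,9,10,11,12,13,14,15: 11111001111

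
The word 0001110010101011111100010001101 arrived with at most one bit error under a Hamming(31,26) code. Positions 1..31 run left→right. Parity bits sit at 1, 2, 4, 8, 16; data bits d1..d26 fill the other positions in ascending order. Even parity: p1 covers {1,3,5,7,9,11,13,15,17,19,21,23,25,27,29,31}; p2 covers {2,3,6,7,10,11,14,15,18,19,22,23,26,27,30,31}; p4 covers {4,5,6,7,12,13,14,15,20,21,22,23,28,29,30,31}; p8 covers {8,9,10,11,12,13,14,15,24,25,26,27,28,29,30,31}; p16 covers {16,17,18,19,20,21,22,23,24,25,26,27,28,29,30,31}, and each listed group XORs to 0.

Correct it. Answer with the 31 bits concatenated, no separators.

0001110010101011111110010001101

s1 (pos 1,3,5,7,9,11,13,15,17,19,21,23,25,27,29,31): 0⊕0⊕1⊕0⊕1⊕1⊕1⊕1⊕1⊕1⊕0⊕0⊕0⊕0⊕1⊕1 = 1
s2 (pos 2,3,6,7,10,11,14,15,18,19,22,23,26,27,30,31): 0⊕0⊕1⊕0⊕0⊕1⊕0⊕1⊕1⊕1⊕0⊕0⊕0⊕0⊕0⊕1 = 0
s4 (pos 4,5,6,7,12,13,14,15,20,21,22,23,28,29,30,31): 1⊕1⊕1⊕0⊕0⊕1⊕0⊕1⊕1⊕0⊕0⊕0⊕1⊕1⊕0⊕1 = 1
s8 (pos 8,9,10,11,12,13,14,15,24,25,26,27,28,29,30,31): 0⊕1⊕0⊕1⊕0⊕1⊕0⊕1⊕1⊕0⊕0⊕0⊕1⊕1⊕0⊕1 = 0
s16 (pos 16,17,18,19,20,21,22,23,24,25,26,27,28,29,30,31): 1⊕1⊕1⊕1⊕1⊕0⊕0⊕0⊕1⊕0⊕0⊕0⊕1⊕1⊕0⊕1 = 1
Syndrome s16…s1 = 10101 → error at position 21.
Flip position 21: 0001110010101011111100010001101 → 0001110010101011111110010001101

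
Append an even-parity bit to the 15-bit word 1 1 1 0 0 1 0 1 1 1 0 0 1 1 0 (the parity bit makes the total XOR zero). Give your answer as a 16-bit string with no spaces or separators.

1110010111001101

XOR of the 15 data bits: 1⊕1⊕1⊕0⊕0⊕1⊕0⊕1⊕1⊕1⊕0⊕0⊕1⊕1⊕0 = 1
Parity bit = 1 (so all 16 bits XOR to 0).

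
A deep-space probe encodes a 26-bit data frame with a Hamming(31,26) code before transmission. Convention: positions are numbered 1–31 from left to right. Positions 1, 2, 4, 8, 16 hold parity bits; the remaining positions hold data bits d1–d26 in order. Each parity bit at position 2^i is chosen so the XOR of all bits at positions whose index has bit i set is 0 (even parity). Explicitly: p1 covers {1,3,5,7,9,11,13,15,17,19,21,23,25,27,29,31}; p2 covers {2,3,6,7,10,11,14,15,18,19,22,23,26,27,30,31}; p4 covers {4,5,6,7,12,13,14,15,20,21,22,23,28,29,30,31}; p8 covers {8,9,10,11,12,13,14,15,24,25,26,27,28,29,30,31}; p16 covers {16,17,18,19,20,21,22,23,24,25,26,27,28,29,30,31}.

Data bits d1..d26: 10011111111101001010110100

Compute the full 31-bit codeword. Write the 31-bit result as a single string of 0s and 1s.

Place data at non-parity positions: p1 p2 1 p4 0 0 1 p8 1 1 1 1 1 1 1 p16 1 0 1 0 0 1 0 1 0 1 1 0 1 0 0
p1 (pos 1,3,5,7,9,11,13,15,17,19,21,23,25,27,29,31): XOR of data positions = 1⊕0⊕1⊕1⊕1⊕1⊕1⊕1⊕1⊕0⊕0⊕0⊕1⊕1⊕0 = 0
p2 (pos 2,3,6,7,10,11,14,15,18,19,22,23,26,27,30,31): XOR of data positions = 1⊕0⊕1⊕1⊕1⊕1⊕1⊕0⊕1⊕1⊕0⊕1⊕1⊕0⊕0 = 0
p4 (pos 4,5,6,7,12,13,14,15,20,21,22,23,28,29,30,31): XOR of data positions = 0⊕0⊕1⊕1⊕1⊕1⊕1⊕0⊕0⊕1⊕0⊕0⊕1⊕0⊕0 = 1
p8 (pos 8,9,10,11,12,13,14,15,24,25,26,27,28,29,30,31): XOR of data positions = 1⊕1⊕1⊕1⊕1⊕1⊕1⊕1⊕0⊕1⊕1⊕0⊕1⊕0⊕0 = 1
p16 (pos 16,17,18,19,20,21,22,23,24,25,26,27,28,29,30,31): XOR of data positions = 1⊕0⊕1⊕0⊕0⊕1⊕0⊕1⊕0⊕1⊕1⊕0⊕1⊕0⊕0 = 1
Codeword: 0011001111111111101001010110100

0011001111111111101001010110100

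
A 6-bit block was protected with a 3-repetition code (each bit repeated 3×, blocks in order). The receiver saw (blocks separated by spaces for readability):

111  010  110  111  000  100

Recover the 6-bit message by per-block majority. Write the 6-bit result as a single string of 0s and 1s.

Block 1 (111): 3 ones → 1
Block 2 (010): 1 one → 0
Block 3 (110): 2 ones → 1
Block 4 (111): 3 ones → 1
Block 5 (000): 0 ones → 0
Block 6 (100): 1 one → 0

101100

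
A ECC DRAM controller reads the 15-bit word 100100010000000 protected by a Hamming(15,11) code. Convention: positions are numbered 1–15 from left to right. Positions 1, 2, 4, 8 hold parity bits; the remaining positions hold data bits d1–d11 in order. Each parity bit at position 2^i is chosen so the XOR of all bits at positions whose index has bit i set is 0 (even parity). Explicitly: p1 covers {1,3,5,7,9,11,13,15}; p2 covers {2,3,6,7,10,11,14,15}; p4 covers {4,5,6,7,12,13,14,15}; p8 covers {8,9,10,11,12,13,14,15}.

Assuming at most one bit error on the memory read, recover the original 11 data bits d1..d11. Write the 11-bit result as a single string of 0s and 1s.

00000000100

s1 (pos 1,3,5,7,9,11,13,15): 1⊕0⊕0⊕0⊕0⊕0⊕0⊕0 = 1
s2 (pos 2,3,6,7,10,11,14,15): 0⊕0⊕0⊕0⊕0⊕0⊕0⊕0 = 0
s4 (pos 4,5,6,7,12,13,14,15): 1⊕0⊕0⊕0⊕0⊕0⊕0⊕0 = 1
s8 (pos 8,9,10,11,12,13,14,15): 1⊕0⊕0⊕0⊕0⊕0⊕0⊕0 = 1
Syndrome s8…s1 = 1101 → error at position 13.
Flip position 13: 100100010000000 → 100100010000100
Read data bits from positions 3,5,6,7,9,10,11,12,13,14,15: 00000000100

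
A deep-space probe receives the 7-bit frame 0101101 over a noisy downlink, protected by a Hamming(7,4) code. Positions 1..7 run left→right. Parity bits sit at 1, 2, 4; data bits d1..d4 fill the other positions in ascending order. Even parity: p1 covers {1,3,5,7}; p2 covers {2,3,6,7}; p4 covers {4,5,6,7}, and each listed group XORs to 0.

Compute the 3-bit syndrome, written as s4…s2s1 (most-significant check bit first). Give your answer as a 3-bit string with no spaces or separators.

100

s1 (pos 1,3,5,7): 0⊕0⊕1⊕1 = 0
s2 (pos 2,3,6,7): 1⊕0⊕0⊕1 = 0
s4 (pos 4,5,6,7): 1⊕1⊕0⊕1 = 1
Syndrome s4…s1 = 100 → error at position 4.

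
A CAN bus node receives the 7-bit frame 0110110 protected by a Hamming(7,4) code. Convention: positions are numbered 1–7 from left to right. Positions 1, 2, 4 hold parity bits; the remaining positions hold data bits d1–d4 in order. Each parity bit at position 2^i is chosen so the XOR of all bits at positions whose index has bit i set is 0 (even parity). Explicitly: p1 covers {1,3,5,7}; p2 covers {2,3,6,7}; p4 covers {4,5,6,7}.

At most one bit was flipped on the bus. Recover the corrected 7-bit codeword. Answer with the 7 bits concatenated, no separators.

0010110

s1 (pos 1,3,5,7): 0⊕1⊕1⊕0 = 0
s2 (pos 2,3,6,7): 1⊕1⊕1⊕0 = 1
s4 (pos 4,5,6,7): 0⊕1⊕1⊕0 = 0
Syndrome s4…s1 = 010 → error at position 2.
Flip position 2: 0110110 → 0010110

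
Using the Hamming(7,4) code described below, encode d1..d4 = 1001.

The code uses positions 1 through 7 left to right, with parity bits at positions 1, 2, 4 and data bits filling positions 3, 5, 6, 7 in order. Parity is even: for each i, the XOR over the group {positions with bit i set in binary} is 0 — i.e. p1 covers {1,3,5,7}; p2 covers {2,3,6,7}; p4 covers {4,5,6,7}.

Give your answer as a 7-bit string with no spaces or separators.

Place data at non-parity positions: p1 p2 1 p4 0 0 1
p1 (pos 1,3,5,7): XOR of data positions = 1⊕0⊕1 = 0
p2 (pos 2,3,6,7): XOR of data positions = 1⊕0⊕1 = 0
p4 (pos 4,5,6,7): XOR of data positions = 0⊕0⊕1 = 1
Codeword: 0011001

0011001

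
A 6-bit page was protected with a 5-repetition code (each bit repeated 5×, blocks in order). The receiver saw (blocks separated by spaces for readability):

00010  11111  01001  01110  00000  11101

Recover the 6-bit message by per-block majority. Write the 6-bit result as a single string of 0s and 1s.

Block 1 (00010): 1 one → 0
Block 2 (11111): 5 ones → 1
Block 3 (01001): 2 ones → 0
Block 4 (01110): 3 ones → 1
Block 5 (00000): 0 ones → 0
Block 6 (11101): 4 ones → 1

010101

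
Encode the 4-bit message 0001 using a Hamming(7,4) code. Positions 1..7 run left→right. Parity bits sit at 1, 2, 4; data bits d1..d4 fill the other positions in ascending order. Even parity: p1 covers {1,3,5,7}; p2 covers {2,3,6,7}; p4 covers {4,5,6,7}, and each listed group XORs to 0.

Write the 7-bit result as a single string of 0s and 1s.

1101001

Place data at non-parity positions: p1 p2 0 p4 0 0 1
p1 (pos 1,3,5,7): XOR of data positions = 0⊕0⊕1 = 1
p2 (pos 2,3,6,7): XOR of data positions = 0⊕0⊕1 = 1
p4 (pos 4,5,6,7): XOR of data positions = 0⊕0⊕1 = 1
Codeword: 1101001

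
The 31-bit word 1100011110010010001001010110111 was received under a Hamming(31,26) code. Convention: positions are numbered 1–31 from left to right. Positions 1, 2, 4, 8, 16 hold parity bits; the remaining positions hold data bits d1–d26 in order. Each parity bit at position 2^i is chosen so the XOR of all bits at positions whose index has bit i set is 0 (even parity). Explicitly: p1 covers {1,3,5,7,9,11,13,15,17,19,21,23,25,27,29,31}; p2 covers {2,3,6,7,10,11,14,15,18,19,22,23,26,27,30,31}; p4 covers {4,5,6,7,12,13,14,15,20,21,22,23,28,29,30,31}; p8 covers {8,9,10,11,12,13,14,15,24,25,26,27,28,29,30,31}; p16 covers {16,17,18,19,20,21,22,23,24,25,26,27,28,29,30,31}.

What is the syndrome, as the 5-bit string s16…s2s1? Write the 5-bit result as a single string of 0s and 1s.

00000

s1 (pos 1,3,5,7,9,11,13,15,17,19,21,23,25,27,29,31): 1⊕0⊕0⊕1⊕1⊕0⊕0⊕1⊕0⊕1⊕0⊕0⊕0⊕1⊕1⊕1 = 0
s2 (pos 2,3,6,7,10,11,14,15,18,19,22,23,26,27,30,31): 1⊕0⊕1⊕1⊕0⊕0⊕0⊕1⊕0⊕1⊕1⊕0⊕1⊕1⊕1⊕1 = 0
s4 (pos 4,5,6,7,12,13,14,15,20,21,22,23,28,29,30,31): 0⊕0⊕1⊕1⊕1⊕0⊕0⊕1⊕0⊕0⊕1⊕0⊕0⊕1⊕1⊕1 = 0
s8 (pos 8,9,10,11,12,13,14,15,24,25,26,27,28,29,30,31): 1⊕1⊕0⊕0⊕1⊕0⊕0⊕1⊕1⊕0⊕1⊕1⊕0⊕1⊕1⊕1 = 0
s16 (pos 16,17,18,19,20,21,22,23,24,25,26,27,28,29,30,31): 0⊕0⊕0⊕1⊕0⊕0⊕1⊕0⊕1⊕0⊕1⊕1⊕0⊕1⊕1⊕1 = 0
Syndrome s16…s1 = 00000 → no error.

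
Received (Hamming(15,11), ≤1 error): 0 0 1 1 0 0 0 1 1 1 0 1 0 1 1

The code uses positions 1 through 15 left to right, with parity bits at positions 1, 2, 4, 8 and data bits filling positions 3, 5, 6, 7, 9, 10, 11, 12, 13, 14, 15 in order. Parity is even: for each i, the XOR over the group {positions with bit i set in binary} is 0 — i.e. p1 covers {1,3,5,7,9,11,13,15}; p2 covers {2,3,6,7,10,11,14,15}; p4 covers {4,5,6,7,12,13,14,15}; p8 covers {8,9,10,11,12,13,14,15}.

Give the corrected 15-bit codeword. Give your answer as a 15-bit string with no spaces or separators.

101100011101011

s1 (pos 1,3,5,7,9,11,13,15): 0⊕1⊕0⊕0⊕1⊕0⊕0⊕1 = 1
s2 (pos 2,3,6,7,10,11,14,15): 0⊕1⊕0⊕0⊕1⊕0⊕1⊕1 = 0
s4 (pos 4,5,6,7,12,13,14,15): 1⊕0⊕0⊕0⊕1⊕0⊕1⊕1 = 0
s8 (pos 8,9,10,11,12,13,14,15): 1⊕1⊕1⊕0⊕1⊕0⊕1⊕1 = 0
Syndrome s8…s1 = 0001 → error at position 1.
Flip position 1: 001100011101011 → 101100011101011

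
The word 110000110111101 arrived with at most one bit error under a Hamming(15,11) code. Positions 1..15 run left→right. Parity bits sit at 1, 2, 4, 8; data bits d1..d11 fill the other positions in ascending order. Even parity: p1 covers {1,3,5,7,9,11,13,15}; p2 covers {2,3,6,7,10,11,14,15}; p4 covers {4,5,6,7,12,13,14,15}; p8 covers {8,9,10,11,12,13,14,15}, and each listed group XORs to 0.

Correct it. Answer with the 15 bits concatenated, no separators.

111000110111101

s1 (pos 1,3,5,7,9,11,13,15): 1⊕0⊕0⊕1⊕0⊕1⊕1⊕1 = 1
s2 (pos 2,3,6,7,10,11,14,15): 1⊕0⊕0⊕1⊕1⊕1⊕0⊕1 = 1
s4 (pos 4,5,6,7,12,13,14,15): 0⊕0⊕0⊕1⊕1⊕1⊕0⊕1 = 0
s8 (pos 8,9,10,11,12,13,14,15): 1⊕0⊕1⊕1⊕1⊕1⊕0⊕1 = 0
Syndrome s8…s1 = 0011 → error at position 3.
Flip position 3: 110000110111101 → 111000110111101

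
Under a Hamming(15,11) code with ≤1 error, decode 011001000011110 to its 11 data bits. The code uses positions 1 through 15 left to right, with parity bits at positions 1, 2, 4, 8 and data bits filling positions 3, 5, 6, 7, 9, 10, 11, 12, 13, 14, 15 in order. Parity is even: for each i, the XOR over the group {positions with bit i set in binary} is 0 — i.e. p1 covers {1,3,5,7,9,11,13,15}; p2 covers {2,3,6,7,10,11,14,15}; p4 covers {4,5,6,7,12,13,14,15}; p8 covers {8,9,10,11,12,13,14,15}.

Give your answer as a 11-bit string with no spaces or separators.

s1 (pos 1,3,5,7,9,11,13,15): 0⊕1⊕0⊕0⊕0⊕1⊕1⊕0 = 1
s2 (pos 2,3,6,7,10,11,14,15): 1⊕1⊕1⊕0⊕0⊕1⊕1⊕0 = 1
s4 (pos 4,5,6,7,12,13,14,15): 0⊕0⊕1⊕0⊕1⊕1⊕1⊕0 = 0
s8 (pos 8,9,10,11,12,13,14,15): 0⊕0⊕0⊕1⊕1⊕1⊕1⊕0 = 0
Syndrome s8…s1 = 0011 → error at position 3.
Flip position 3: 011001000011110 → 010001000011110
Read data bits from positions 3,5,6,7,9,10,11,12,13,14,15: 00100011110

00100011110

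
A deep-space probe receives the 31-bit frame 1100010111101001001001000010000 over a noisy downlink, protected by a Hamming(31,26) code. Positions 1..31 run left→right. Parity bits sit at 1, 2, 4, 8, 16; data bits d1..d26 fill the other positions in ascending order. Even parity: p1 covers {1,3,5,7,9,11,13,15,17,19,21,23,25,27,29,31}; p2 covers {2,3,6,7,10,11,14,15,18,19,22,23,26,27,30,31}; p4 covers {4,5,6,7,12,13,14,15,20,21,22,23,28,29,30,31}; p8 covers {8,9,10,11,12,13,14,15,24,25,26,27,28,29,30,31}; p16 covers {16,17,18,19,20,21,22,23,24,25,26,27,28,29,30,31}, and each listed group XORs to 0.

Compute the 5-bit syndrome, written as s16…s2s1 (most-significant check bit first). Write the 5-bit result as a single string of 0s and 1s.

s1 (pos 1,3,5,7,9,11,13,15,17,19,21,23,25,27,29,31): 1⊕0⊕0⊕0⊕1⊕1⊕1⊕0⊕0⊕1⊕0⊕0⊕0⊕1⊕0⊕0 = 0
s2 (pos 2,3,6,7,10,11,14,15,18,19,22,23,26,27,30,31): 1⊕0⊕1⊕0⊕1⊕1⊕0⊕0⊕0⊕1⊕1⊕0⊕0⊕1⊕0⊕0 = 1
s4 (pos 4,5,6,7,12,13,14,15,20,21,22,23,28,29,30,31): 0⊕0⊕1⊕0⊕0⊕1⊕0⊕0⊕0⊕0⊕1⊕0⊕0⊕0⊕0⊕0 = 1
s8 (pos 8,9,10,11,12,13,14,15,24,25,26,27,28,29,30,31): 1⊕1⊕1⊕1⊕0⊕1⊕0⊕0⊕0⊕0⊕0⊕1⊕0⊕0⊕0⊕0 = 0
s16 (pos 16,17,18,19,20,21,22,23,24,25,26,27,28,29,30,31): 1⊕0⊕0⊕1⊕0⊕0⊕1⊕0⊕0⊕0⊕0⊕1⊕0⊕0⊕0⊕0 = 0
Syndrome s16…s1 = 00110 → error at position 6.

00110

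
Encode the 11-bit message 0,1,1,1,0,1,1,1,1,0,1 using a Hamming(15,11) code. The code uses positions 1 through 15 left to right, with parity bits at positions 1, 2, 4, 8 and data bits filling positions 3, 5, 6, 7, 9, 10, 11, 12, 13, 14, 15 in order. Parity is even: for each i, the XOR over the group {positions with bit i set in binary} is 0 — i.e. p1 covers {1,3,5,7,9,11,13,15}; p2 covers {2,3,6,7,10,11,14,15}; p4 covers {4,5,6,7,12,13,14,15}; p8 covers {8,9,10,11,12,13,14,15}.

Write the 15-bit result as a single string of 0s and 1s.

110011110111101

Place data at non-parity positions: p1 p2 0 p4 1 1 1 p8 0 1 1 1 1 0 1
p1 (pos 1,3,5,7,9,11,13,15): XOR of data positions = 0⊕1⊕1⊕0⊕1⊕1⊕1 = 1
p2 (pos 2,3,6,7,10,11,14,15): XOR of data positions = 0⊕1⊕1⊕1⊕1⊕0⊕1 = 1
p4 (pos 4,5,6,7,12,13,14,15): XOR of data positions = 1⊕1⊕1⊕1⊕1⊕0⊕1 = 0
p8 (pos 8,9,10,11,12,13,14,15): XOR of data positions = 0⊕1⊕1⊕1⊕1⊕0⊕1 = 1
Codeword: 110011110111101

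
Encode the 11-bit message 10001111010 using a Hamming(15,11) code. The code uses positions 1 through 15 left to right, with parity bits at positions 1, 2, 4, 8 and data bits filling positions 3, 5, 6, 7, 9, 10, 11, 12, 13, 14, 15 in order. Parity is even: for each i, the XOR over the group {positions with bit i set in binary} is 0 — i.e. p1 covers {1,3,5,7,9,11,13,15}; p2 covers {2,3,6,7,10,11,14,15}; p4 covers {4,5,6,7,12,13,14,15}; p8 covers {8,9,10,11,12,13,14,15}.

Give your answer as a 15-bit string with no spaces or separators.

Place data at non-parity positions: p1 p2 1 p4 0 0 0 p8 1 1 1 1 0 1 0
p1 (pos 1,3,5,7,9,11,13,15): XOR of data positions = 1⊕0⊕0⊕1⊕1⊕0⊕0 = 1
p2 (pos 2,3,6,7,10,11,14,15): XOR of data positions = 1⊕0⊕0⊕1⊕1⊕1⊕0 = 0
p4 (pos 4,5,6,7,12,13,14,15): XOR of data positions = 0⊕0⊕0⊕1⊕0⊕1⊕0 = 0
p8 (pos 8,9,10,11,12,13,14,15): XOR of data positions = 1⊕1⊕1⊕1⊕0⊕1⊕0 = 1
Codeword: 101000011111010

101000011111010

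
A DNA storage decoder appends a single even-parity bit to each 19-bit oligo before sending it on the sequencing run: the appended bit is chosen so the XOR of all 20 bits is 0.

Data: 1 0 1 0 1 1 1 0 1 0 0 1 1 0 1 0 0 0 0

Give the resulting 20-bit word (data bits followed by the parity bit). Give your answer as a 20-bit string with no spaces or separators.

XOR of the 19 data bits: 1⊕0⊕1⊕0⊕1⊕1⊕1⊕0⊕1⊕0⊕0⊕1⊕1⊕0⊕1⊕0⊕0⊕0⊕0 = 1
Parity bit = 1 (so all 20 bits XOR to 0).

10101110100110100001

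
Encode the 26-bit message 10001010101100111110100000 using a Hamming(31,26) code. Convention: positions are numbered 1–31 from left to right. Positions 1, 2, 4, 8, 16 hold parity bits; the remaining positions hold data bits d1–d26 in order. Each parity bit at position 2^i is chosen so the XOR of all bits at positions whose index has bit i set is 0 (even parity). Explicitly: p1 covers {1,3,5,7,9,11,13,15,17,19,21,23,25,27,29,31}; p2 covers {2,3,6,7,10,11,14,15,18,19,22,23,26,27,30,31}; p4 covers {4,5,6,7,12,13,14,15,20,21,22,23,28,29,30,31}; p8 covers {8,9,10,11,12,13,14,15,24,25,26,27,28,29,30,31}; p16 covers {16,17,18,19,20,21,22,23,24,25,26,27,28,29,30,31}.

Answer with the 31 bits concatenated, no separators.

Place data at non-parity positions: p1 p2 1 p4 0 0 0 p8 1 0 1 0 1 0 1 p16 1 0 0 1 1 1 1 1 0 1 0 0 0 0 0
p1 (pos 1,3,5,7,9,11,13,15,17,19,21,23,25,27,29,31): XOR of data positions = 1⊕0⊕0⊕1⊕1⊕1⊕1⊕1⊕0⊕1⊕1⊕0⊕0⊕0⊕0 = 0
p2 (pos 2,3,6,7,10,11,14,15,18,19,22,23,26,27,30,31): XOR of data positions = 1⊕0⊕0⊕0⊕1⊕0⊕1⊕0⊕0⊕1⊕1⊕1⊕0⊕0⊕0 = 0
p4 (pos 4,5,6,7,12,13,14,15,20,21,22,23,28,29,30,31): XOR of data positions = 0⊕0⊕0⊕0⊕1⊕0⊕1⊕1⊕1⊕1⊕1⊕0⊕0⊕0⊕0 = 0
p8 (pos 8,9,10,11,12,13,14,15,24,25,26,27,28,29,30,31): XOR of data positions = 1⊕0⊕1⊕0⊕1⊕0⊕1⊕1⊕0⊕1⊕0⊕0⊕0⊕0⊕0 = 0
p16 (pos 16,17,18,19,20,21,22,23,24,25,26,27,28,29,30,31): XOR of data positions = 1⊕0⊕0⊕1⊕1⊕1⊕1⊕1⊕0⊕1⊕0⊕0⊕0⊕0⊕0 = 1
Codeword: 0010000010101011100111110100000

0010000010101011100111110100000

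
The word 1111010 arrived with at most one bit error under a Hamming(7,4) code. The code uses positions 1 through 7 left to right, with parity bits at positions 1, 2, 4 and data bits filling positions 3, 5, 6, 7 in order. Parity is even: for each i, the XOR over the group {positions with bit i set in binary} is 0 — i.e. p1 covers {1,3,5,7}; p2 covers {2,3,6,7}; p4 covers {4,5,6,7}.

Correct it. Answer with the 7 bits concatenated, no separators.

s1 (pos 1,3,5,7): 1⊕1⊕0⊕0 = 0
s2 (pos 2,3,6,7): 1⊕1⊕1⊕0 = 1
s4 (pos 4,5,6,7): 1⊕0⊕1⊕0 = 0
Syndrome s4…s1 = 010 → error at position 2.
Flip position 2: 1111010 → 1011010

1011010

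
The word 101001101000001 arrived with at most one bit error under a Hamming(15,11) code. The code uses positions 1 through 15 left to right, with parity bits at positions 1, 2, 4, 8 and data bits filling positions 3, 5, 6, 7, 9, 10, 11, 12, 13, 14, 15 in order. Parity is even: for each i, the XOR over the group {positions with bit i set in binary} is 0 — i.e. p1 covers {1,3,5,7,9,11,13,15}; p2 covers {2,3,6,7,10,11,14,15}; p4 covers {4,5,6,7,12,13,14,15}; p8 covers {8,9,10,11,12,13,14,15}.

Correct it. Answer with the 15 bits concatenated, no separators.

s1 (pos 1,3,5,7,9,11,13,15): 1⊕1⊕0⊕1⊕1⊕0⊕0⊕1 = 1
s2 (pos 2,3,6,7,10,11,14,15): 0⊕1⊕1⊕1⊕0⊕0⊕0⊕1 = 0
s4 (pos 4,5,6,7,12,13,14,15): 0⊕0⊕1⊕1⊕0⊕0⊕0⊕1 = 1
s8 (pos 8,9,10,11,12,13,14,15): 0⊕1⊕0⊕0⊕0⊕0⊕0⊕1 = 0
Syndrome s8…s1 = 0101 → error at position 5.
Flip position 5: 101001101000001 → 101011101000001

101011101000001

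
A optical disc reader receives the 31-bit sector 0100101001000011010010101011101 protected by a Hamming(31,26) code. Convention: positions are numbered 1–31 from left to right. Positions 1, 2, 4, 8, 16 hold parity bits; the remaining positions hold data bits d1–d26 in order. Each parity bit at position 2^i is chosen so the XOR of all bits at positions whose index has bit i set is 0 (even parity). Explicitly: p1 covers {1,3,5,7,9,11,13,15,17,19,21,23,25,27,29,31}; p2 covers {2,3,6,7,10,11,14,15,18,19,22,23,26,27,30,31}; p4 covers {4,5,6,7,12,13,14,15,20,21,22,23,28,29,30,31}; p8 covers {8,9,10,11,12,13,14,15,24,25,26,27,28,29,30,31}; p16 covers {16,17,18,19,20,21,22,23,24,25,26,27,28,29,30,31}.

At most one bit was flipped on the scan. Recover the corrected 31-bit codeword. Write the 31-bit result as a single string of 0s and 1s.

0100101001000011010010100011101

s1 (pos 1,3,5,7,9,11,13,15,17,19,21,23,25,27,29,31): 0⊕0⊕1⊕1⊕0⊕0⊕0⊕1⊕0⊕0⊕1⊕1⊕1⊕1⊕1⊕1 = 1
s2 (pos 2,3,6,7,10,11,14,15,18,19,22,23,26,27,30,31): 1⊕0⊕0⊕1⊕1⊕0⊕0⊕1⊕1⊕0⊕0⊕1⊕0⊕1⊕0⊕1 = 0
s4 (pos 4,5,6,7,12,13,14,15,20,21,22,23,28,29,30,31): 0⊕1⊕0⊕1⊕0⊕0⊕0⊕1⊕0⊕1⊕0⊕1⊕1⊕1⊕0⊕1 = 0
s8 (pos 8,9,10,11,12,13,14,15,24,25,26,27,28,29,30,31): 0⊕0⊕1⊕0⊕0⊕0⊕0⊕1⊕0⊕1⊕0⊕1⊕1⊕1⊕0⊕1 = 1
s16 (pos 16,17,18,19,20,21,22,23,24,25,26,27,28,29,30,31): 1⊕0⊕1⊕0⊕0⊕1⊕0⊕1⊕0⊕1⊕0⊕1⊕1⊕1⊕0⊕1 = 1
Syndrome s16…s1 = 11001 → error at position 25.
Flip position 25: 0100101001000011010010101011101 → 0100101001000011010010100011101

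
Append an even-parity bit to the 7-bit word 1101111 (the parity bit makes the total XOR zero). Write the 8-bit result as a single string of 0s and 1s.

XOR of the 7 data bits: 1⊕1⊕0⊕1⊕1⊕1⊕1 = 0
Parity bit = 0 (so all 8 bits XOR to 0).

11011110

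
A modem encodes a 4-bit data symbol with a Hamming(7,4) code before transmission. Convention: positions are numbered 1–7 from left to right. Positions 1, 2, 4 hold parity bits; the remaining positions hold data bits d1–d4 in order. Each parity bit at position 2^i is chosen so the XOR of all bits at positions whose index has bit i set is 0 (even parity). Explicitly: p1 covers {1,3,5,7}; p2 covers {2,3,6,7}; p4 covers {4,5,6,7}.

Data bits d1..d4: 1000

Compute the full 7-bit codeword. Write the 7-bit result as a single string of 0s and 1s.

1110000

Place data at non-parity positions: p1 p2 1 p4 0 0 0
p1 (pos 1,3,5,7): XOR of data positions = 1⊕0⊕0 = 1
p2 (pos 2,3,6,7): XOR of data positions = 1⊕0⊕0 = 1
p4 (pos 4,5,6,7): XOR of data positions = 0⊕0⊕0 = 0
Codeword: 1110000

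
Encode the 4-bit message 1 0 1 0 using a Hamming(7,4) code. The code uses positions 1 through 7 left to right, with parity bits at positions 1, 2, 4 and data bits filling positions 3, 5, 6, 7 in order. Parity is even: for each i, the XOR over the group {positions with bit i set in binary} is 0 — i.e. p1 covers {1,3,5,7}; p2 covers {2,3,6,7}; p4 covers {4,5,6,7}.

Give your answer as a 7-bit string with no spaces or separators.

Place data at non-parity positions: p1 p2 1 p4 0 1 0
p1 (pos 1,3,5,7): XOR of data positions = 1⊕0⊕0 = 1
p2 (pos 2,3,6,7): XOR of data positions = 1⊕1⊕0 = 0
p4 (pos 4,5,6,7): XOR of data positions = 0⊕1⊕0 = 1
Codeword: 1011010

1011010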